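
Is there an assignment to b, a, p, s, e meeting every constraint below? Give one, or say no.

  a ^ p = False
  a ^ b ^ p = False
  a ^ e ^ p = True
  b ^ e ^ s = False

b = False, a = False, p = False, s = True, e = True

a ^ p = F ^ F = False ✓
a ^ b ^ p = F ^ F ^ F = False ✓
a ^ e ^ p = F ^ T ^ F = True ✓
b ^ e ^ s = F ^ T ^ T = False ✓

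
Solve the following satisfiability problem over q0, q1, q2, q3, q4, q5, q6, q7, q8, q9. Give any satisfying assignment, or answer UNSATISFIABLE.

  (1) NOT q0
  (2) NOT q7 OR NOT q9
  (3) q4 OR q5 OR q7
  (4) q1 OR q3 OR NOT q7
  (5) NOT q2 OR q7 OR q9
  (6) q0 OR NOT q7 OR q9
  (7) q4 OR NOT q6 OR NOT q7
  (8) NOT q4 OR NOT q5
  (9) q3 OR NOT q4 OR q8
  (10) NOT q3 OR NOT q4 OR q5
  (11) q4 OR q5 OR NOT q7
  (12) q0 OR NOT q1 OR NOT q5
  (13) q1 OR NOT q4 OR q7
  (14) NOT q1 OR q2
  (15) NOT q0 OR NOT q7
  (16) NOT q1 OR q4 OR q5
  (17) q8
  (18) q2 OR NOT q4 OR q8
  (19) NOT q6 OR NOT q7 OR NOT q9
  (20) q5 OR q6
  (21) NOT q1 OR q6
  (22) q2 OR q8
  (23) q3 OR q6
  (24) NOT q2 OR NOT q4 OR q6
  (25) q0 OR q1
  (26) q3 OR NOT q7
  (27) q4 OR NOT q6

q0 = False, q1 = True, q2 = True, q3 = False, q4 = True, q5 = False, q6 = True, q7 = False, q8 = True, q9 = True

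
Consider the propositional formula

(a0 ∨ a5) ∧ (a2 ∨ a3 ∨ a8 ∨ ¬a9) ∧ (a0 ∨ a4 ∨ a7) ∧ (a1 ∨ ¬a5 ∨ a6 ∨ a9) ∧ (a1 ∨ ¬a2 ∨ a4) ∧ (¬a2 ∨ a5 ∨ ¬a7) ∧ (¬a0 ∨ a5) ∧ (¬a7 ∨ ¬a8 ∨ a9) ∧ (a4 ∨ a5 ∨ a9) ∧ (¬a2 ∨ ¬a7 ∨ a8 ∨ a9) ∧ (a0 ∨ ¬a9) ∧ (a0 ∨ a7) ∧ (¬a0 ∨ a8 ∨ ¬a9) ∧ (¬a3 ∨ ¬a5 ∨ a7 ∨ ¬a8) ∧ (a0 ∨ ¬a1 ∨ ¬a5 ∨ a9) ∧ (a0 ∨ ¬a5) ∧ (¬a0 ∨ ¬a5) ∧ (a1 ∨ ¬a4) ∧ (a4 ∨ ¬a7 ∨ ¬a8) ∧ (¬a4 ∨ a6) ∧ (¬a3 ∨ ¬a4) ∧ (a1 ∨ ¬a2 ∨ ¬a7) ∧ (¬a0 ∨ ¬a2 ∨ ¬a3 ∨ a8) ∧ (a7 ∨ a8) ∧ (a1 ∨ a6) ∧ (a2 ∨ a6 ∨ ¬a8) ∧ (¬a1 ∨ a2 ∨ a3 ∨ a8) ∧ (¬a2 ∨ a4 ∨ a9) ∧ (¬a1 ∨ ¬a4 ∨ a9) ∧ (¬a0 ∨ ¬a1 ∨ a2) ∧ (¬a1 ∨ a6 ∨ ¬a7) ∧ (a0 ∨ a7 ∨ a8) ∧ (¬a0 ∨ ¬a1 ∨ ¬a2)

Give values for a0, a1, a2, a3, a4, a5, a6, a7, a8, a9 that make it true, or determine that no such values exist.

No satisfying assignment exists.

Case a0 = True:
  (¬a0 ∨ a5) forces a5 = True.
  Clause (¬a0 ∨ ¬a5) is falsified — contradiction.
Case a0 = False:
  (a0 ∨ a5) forces a5 = True.
  Clause (a0 ∨ ¬a5) is falsified — contradiction.
Both cases fail, so the formula is unsatisfiable.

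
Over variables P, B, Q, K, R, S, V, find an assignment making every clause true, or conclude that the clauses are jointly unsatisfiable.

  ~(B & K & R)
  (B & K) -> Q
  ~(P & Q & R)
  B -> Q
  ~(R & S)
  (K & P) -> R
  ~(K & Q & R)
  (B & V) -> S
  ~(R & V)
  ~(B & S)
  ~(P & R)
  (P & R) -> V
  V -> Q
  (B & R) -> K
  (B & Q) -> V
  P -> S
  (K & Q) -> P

P: False; B: False; Q: False; K: False; R: False; S: True; V: False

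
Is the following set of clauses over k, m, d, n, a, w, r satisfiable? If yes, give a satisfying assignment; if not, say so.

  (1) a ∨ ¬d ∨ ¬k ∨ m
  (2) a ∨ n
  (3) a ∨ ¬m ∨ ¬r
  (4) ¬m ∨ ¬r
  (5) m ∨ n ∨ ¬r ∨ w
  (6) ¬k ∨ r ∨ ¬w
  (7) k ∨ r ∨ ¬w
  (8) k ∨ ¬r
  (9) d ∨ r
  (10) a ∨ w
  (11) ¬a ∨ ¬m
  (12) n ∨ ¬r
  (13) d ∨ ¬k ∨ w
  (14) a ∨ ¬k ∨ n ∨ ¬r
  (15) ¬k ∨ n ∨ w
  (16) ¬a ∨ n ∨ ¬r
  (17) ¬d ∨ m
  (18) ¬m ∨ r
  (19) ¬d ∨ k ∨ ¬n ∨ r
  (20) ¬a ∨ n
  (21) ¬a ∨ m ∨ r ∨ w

Set k = True.
Set m = False.
  then (¬d ∨ m) forces d = False.
  then (d ∨ r) forces r = True.
  then (n ∨ ¬r) forces n = True.
  then (d ∨ ¬k ∨ w) forces w = True.
Set a = False.
All clauses satisfied.

k: True, m: False, d: False, n: True, a: False, w: True, r: True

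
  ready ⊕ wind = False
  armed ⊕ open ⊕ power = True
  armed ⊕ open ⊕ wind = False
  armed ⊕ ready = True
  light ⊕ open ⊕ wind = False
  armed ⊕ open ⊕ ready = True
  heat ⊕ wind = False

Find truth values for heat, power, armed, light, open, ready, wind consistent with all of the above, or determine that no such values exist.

Adding constraints 1, 3, 6 mod 2: every variable appears an even number of times on the left, so the left side is 0.
But the right sides sum to 1 (mod 2). 0 ≠ 1 — the system is inconsistent.

Unsatisfiable — no assignment works.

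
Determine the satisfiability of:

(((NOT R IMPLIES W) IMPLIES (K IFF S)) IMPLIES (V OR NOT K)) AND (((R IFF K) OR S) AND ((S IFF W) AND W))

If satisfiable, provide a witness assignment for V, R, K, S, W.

V = False; R = False; K = False; S = True; W = True

  ((NOT R IMPLIES W) IMPLIES (K IFF S)) IMPLIES (V OR NOT K) = True
    (NOT R IMPLIES W) IMPLIES (K IFF S) = False
      NOT R IMPLIES W = True
        NOT R = True
      K IFF S = False
    V OR NOT K = True
      NOT K = True
  ((R IFF K) OR S) AND ((S IFF W) AND W) = True
    (R IFF K) OR S = True
      R IFF K = True
    (S IFF W) AND W = True
      S IFF W = True
Both conjuncts True, so the formula holds.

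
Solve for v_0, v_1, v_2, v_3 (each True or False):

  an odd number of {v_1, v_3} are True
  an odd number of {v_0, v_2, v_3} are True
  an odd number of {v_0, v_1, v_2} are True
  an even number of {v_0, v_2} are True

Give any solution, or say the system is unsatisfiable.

Adding constraints 1, 2, 3 mod 2: every variable appears an even number of times on the left, so the left side is 0.
But the right sides sum to 1 (mod 2). 0 ≠ 1 — the system is inconsistent.

Unsatisfiable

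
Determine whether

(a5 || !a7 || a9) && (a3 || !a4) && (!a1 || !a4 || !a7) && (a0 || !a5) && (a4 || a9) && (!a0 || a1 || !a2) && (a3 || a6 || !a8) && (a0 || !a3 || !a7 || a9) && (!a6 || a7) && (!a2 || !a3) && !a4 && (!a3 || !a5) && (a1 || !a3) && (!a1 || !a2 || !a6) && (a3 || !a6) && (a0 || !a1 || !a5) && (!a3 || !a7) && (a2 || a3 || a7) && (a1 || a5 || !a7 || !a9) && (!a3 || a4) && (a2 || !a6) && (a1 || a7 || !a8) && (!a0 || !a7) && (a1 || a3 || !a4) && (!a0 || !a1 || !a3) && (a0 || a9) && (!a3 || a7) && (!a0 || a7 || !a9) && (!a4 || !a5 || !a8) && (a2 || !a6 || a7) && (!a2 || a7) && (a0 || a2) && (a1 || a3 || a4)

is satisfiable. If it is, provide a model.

Unit clause (!a4) forces a4 = False.
In (!a3 || a4) only !a3 is left, so a3 = False.
In (a1 || a3 || a4) only a1 is left, so a1 = True.
In (a4 || a9) only a9 is left, so a9 = True.
In (a3 || !a6) only !a6 is left, so a6 = False.
In (a3 || a6 || !a8) only !a8 is left, so a8 = False.
Try a0 = True:
  (!a0 || !a7) forces a7 = False.
  clause (!a0 || a7 || !a9) is falsified — backtrack.
So a0 = False.
  then (a0 || !a5) forces a5 = False.
  then (a0 || a2) forces a2 = True.
  then (!a2 || a7) forces a7 = True.
All clauses satisfied.

a0: False, a1: True, a2: True, a3: False, a4: False, a5: False, a6: False, a7: True, a8: False, a9: True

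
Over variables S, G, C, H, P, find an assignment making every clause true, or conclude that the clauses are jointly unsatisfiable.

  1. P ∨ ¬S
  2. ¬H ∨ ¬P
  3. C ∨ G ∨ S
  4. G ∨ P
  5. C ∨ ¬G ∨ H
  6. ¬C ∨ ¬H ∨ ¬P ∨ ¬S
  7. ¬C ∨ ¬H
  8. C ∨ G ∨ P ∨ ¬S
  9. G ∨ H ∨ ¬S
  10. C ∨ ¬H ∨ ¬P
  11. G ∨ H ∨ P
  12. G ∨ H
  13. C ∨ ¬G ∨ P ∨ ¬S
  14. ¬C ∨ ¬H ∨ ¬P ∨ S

S=F; G=T; C=F; H=T; P=F

Set S = False.
Set G = True.
Set C = False.
  then (C ∨ ¬G ∨ H) forces H = True.
  then (C ∨ ¬H ∨ ¬P) forces P = False.
All clauses satisfied.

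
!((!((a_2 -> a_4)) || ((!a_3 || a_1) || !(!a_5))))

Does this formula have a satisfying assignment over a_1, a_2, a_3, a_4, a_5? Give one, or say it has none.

a_1=F, a_2=T, a_3=T, a_4=T, a_5=F

  !((!((a_2 -> a_4)) || ((!a_3 || a_1) || !(!a_5)))) = True
    !((a_2 -> a_4)) || ((!a_3 || a_1) || !(!a_5)) = False
      !((a_2 -> a_4)) = False
        a_2 -> a_4 = True
      (!a_3 || a_1) || !(!a_5) = False
        !a_3 || a_1 = False
          !a_3 = False
        !(!a_5) = False
          !a_5 = True
The formula evaluates to True.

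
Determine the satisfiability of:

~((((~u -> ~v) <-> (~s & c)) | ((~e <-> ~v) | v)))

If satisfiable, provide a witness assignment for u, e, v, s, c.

u=T, e=T, v=F, s=T, c=F

  ~((((~u -> ~v) <-> (~s & c)) | ((~e <-> ~v) | v))) = True
    ((~u -> ~v) <-> (~s & c)) | ((~e <-> ~v) | v) = False
      (~u -> ~v) <-> (~s & c) = False
        ~u -> ~v = True
          ~u = False
          ~v = True
        ~s & c = False
          ~s = False
      (~e <-> ~v) | v = False
        ~e <-> ~v = False
          ~e = False
          ~v = True
The formula evaluates to True.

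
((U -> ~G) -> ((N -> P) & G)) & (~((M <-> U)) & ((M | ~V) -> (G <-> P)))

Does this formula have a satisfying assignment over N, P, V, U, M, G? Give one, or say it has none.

N=T; P=T; V=F; U=T; M=F; G=T

  (U -> ~G) -> ((N -> P) & G) = True
    U -> ~G = False
      ~G = False
    (N -> P) & G = True
      N -> P = True
  ~((M <-> U)) & ((M | ~V) -> (G <-> P)) = True
    ~((M <-> U)) = True
      M <-> U = False
    (M | ~V) -> (G <-> P) = True
      M | ~V = True
        ~V = True
      G <-> P = True
Both conjuncts True, so the formula holds.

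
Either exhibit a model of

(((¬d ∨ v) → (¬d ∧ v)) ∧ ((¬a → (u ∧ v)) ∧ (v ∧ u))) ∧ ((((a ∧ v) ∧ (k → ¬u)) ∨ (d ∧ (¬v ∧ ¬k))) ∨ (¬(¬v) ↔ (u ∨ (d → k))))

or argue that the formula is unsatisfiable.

u=T, v=T, a=T, d=F, k=F

  ((¬d ∨ v) → (¬d ∧ v)) ∧ ((¬a → (u ∧ v)) ∧ (v ∧ u)) = True
    (¬d ∨ v) → (¬d ∧ v) = True
      ¬d ∨ v = True
        ¬d = True
      ¬d ∧ v = True
        ¬d = True
    (¬a → (u ∧ v)) ∧ (v ∧ u) = True
      ¬a → (u ∧ v) = True
        ¬a = False
        u ∧ v = True
      v ∧ u = True
  (((a ∧ v) ∧ (k → ¬u)) ∨ (d ∧ (¬v ∧ ¬k))) ∨ (¬(¬v) ↔ (u ∨ (d → k))) = True
    ((a ∧ v) ∧ (k → ¬u)) ∨ (d ∧ (¬v ∧ ¬k)) = True
      (a ∧ v) ∧ (k → ¬u) = True
        a ∧ v = True
        k → ¬u = True
          ¬u = False
      d ∧ (¬v ∧ ¬k) = False
        ¬v ∧ ¬k = False
          ¬v = False
          ¬k = True
    ¬(¬v) ↔ (u ∨ (d → k)) = True
      ¬(¬v) = True
        ¬v = False
      u ∨ (d → k) = True
        d → k = True
Both conjuncts True, so the formula holds.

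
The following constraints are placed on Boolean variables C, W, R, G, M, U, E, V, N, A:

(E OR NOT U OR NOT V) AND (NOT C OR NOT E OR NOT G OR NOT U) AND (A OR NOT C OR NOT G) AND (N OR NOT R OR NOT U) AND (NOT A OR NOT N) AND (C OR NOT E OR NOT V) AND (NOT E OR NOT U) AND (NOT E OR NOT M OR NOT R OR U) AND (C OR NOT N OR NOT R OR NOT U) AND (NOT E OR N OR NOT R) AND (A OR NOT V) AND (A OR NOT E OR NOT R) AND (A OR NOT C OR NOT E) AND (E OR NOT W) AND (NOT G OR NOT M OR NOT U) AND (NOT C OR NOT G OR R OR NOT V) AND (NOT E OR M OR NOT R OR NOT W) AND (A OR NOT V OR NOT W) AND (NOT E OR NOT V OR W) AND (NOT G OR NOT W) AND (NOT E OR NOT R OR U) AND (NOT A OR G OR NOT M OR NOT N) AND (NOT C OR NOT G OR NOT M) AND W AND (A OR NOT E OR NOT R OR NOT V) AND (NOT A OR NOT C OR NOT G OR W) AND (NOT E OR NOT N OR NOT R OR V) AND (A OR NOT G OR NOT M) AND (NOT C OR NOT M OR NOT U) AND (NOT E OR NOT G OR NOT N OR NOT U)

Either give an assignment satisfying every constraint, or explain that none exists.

C = True, W = True, R = False, G = False, M = False, U = False, E = True, V = False, N = False, A = True

Unit clause (W) forces W = True.
In (E OR NOT W) only E is left, so E = True.
In (NOT G OR NOT W) only NOT G is left, so G = False.
In (NOT E OR NOT U) only NOT U is left, so U = False.
In (NOT E OR NOT R OR U) only NOT R is left, so R = False.
Set C = True.
  then (A OR NOT C OR NOT E) forces A = True.
  then (NOT A OR NOT N) forces N = False.
Set M = False.
Set V = False.
All clauses satisfied.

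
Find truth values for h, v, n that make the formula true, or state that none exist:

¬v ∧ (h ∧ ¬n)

h = True; v = False; n = False

  ¬v = True
  h ∧ ¬n = True
    ¬n = True
Both conjuncts True, so the formula holds.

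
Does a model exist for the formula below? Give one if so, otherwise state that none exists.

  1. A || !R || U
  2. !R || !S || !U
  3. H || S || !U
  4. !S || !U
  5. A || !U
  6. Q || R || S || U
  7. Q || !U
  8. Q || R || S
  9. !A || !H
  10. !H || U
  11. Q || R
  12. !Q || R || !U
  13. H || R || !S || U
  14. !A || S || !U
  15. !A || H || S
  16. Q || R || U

A = False, H = False, Q = True, S = False, U = False, R = False

Set A = False.
  then (A || !U) forces U = False.
  then (!H || U) forces H = False.
  then (A || !R || U) forces R = False.
  then (Q || R) forces Q = True.
  then (H || R || !S || U) forces S = False.
All clauses satisfied.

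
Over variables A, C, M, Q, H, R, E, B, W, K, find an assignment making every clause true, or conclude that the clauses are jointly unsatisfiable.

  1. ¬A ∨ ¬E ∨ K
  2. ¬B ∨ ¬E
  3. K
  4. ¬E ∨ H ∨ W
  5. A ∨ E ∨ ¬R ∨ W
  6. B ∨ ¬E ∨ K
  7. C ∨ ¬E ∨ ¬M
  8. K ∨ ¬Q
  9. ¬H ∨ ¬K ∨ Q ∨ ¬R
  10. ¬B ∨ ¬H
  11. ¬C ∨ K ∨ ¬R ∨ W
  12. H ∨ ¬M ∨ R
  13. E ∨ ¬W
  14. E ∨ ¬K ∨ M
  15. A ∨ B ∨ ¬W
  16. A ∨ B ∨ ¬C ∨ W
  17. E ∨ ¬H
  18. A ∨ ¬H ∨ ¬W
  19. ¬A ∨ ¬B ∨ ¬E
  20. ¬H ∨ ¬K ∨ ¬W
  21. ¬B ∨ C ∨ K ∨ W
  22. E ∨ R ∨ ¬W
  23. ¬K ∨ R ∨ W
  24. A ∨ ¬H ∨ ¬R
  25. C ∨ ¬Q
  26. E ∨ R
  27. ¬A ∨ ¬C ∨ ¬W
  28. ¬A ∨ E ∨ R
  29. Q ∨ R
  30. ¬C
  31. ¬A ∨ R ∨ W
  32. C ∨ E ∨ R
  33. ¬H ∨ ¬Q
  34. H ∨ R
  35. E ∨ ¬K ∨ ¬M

A = True, C = False, M = False, Q = False, H = False, R = True, E = True, B = False, W = True, K = True

Unit clause (K) forces K = True.
Unit clause (¬C) forces C = False.
In (C ∨ ¬Q) only ¬Q is left, so Q = False.
In (Q ∨ R) only R is left, so R = True.
In (¬H ∨ ¬K ∨ Q ∨ ¬R) only ¬H is left, so H = False.
Set A = True.
Set M = False.
  then (E ∨ ¬K ∨ M) forces E = True.
  then (¬A ∨ ¬B ∨ ¬E) forces B = False.
  then (¬E ∨ H ∨ W) forces W = True.
All clauses satisfied.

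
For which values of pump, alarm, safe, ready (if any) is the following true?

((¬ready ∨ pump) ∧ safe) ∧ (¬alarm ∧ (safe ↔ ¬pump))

pump = False, alarm = False, safe = True, ready = False

  (¬ready ∨ pump) ∧ safe = True
    ¬ready ∨ pump = True
      ¬ready = True
  ¬alarm ∧ (safe ↔ ¬pump) = True
    ¬alarm = True
    safe ↔ ¬pump = True
      ¬pump = True
Both conjuncts True, so the formula holds.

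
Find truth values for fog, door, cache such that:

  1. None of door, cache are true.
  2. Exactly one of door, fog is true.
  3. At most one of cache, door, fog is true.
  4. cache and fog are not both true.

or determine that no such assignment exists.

fog = True, door = False, cache = False

  (1) {door, cache}: 0 true — none ✓
  (2) {door, fog}: 1 true — exactly one ✓
  (3) {cache, door, fog}: 1 true — at most one ✓
  (4) cache=F, fog=T — not both ✓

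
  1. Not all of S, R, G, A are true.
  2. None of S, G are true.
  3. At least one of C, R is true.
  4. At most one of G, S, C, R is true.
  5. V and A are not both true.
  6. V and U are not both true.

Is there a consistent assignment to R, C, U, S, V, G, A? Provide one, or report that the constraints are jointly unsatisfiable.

R=F, C=T, U=T, S=F, V=F, G=F, A=F

  (1) {S, R, G, A}: 0/4 true — not all ✓
  (2) {S, G}: 0 true — none ✓
  (3) {C, R}: 1 true — at least one ✓
  (4) {G, S, C, R}: 1 true — at most one ✓
  (5) V=F, A=F — not both ✓
  (6) V=F, U=T — not both ✓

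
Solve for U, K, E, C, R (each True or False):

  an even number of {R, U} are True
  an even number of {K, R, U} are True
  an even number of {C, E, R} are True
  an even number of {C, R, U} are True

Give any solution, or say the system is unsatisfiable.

U=T, K=F, E=T, C=F, R=T

{R, U}: 2 true → even ✓
{K, R, U}: 2 true → even ✓
{C, E, R}: 2 true → even ✓
{C, R, U}: 2 true → even ✓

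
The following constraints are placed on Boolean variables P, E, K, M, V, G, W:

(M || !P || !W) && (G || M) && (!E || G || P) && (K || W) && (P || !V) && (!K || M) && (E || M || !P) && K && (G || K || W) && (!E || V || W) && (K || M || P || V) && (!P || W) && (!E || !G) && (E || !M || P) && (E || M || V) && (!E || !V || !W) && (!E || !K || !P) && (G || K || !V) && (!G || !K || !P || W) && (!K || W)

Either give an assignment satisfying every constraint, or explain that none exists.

Unit clause (K) forces K = True.
In (!K || W) only W is left, so W = True.
In (!K || M) only M is left, so M = True.
Try P = False:
  (P || !V) forces V = False.
  (E || !M || P) forces E = True.
  (!E || G || P) forces G = True.
  clause (!E || !G) is falsified — backtrack.
So P = True.
  then (!E || !K || !P) forces E = False.
Set V = True.
Set G = False.
All clauses satisfied.

P: True, E: False, K: True, M: True, V: True, G: False, W: True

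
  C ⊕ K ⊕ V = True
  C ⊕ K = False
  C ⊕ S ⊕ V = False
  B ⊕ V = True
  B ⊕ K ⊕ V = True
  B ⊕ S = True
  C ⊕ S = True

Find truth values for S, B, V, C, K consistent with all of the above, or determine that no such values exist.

S=T; B=F; V=T; C=F; K=F

C ⊕ K ⊕ V = F ⊕ F ⊕ T = True ✓
C ⊕ K = F ⊕ F = False ✓
C ⊕ S ⊕ V = F ⊕ T ⊕ T = False ✓
B ⊕ V = F ⊕ T = True ✓
B ⊕ K ⊕ V = F ⊕ F ⊕ T = True ✓
B ⊕ S = F ⊕ T = True ✓
C ⊕ S = F ⊕ T = True ✓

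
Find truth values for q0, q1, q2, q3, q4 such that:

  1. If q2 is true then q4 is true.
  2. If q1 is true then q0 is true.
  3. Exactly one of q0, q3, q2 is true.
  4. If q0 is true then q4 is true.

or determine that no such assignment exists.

q0=F; q1=F; q2=T; q3=F; q4=T

  (1) q2=T ⇒ q4: T ✓
  (2) q1=F ⇒ q0: vacuous ✓
  (3) {q0, q3, q2}: 1 true — exactly one ✓
  (4) q0=F ⇒ q4: vacuous ✓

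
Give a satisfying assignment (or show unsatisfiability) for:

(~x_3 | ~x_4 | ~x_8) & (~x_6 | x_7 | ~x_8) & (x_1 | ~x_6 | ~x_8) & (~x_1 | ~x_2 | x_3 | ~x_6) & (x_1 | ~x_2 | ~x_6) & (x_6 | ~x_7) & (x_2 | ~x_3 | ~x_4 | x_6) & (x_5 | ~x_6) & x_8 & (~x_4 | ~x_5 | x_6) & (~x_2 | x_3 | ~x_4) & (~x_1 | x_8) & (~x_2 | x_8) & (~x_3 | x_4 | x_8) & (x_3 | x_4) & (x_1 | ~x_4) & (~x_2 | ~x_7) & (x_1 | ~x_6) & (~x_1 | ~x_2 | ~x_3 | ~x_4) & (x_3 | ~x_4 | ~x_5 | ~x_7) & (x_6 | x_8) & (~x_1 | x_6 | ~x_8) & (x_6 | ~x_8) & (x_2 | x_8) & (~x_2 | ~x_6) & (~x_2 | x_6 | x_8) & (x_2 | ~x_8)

Case x_2 = True:
  (x_8) forces x_8 = True.
  (~x_2 | ~x_7) forces x_7 = False.
  (~x_6 | x_7 | ~x_8) forces x_6 = False.
  Clause (x_6 | ~x_8) is falsified — contradiction.
Case x_2 = False:
  (x_8) forces x_8 = True.
  Clause (x_2 | ~x_8) is falsified — contradiction.
Both cases fail, so the formula is unsatisfiable.

No satisfying assignment exists.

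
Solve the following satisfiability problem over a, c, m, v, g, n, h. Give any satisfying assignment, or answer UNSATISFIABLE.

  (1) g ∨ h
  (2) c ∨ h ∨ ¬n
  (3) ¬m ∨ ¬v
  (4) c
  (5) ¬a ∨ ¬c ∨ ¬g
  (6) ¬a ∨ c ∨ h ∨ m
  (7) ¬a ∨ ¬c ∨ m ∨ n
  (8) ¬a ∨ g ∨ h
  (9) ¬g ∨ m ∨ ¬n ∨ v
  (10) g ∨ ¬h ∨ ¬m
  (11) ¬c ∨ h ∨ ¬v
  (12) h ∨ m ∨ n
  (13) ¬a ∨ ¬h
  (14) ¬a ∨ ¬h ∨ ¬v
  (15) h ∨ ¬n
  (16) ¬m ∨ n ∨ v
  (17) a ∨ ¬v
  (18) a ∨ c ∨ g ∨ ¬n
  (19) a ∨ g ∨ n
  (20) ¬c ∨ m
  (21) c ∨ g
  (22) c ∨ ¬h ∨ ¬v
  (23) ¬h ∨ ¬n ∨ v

Unsatisfiable — no assignment works.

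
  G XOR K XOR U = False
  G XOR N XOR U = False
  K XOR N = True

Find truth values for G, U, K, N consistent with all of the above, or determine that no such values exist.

Adding constraints 1, 2, 3 mod 2: every variable appears an even number of times on the left, so the left side is 0.
But the right sides sum to 1 (mod 2). 0 ≠ 1 — the system is inconsistent.

Unsatisfiable — no assignment works.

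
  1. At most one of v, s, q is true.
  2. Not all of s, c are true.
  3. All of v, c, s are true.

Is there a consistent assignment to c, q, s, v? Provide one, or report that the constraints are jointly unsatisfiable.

Case c = True:
  (2) with c=T forces s = False.
  Constraint (3) is violated (s=F) — contradiction.
Case c = False:
  Constraint (3) is violated (c=F) — contradiction.
Both cases fail — unsatisfiable.

The formula is unsatisfiable.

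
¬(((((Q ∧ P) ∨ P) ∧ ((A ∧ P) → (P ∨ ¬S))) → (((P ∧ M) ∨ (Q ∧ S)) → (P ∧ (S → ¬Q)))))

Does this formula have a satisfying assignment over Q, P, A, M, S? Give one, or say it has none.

Q: True, P: True, A: True, M: True, S: True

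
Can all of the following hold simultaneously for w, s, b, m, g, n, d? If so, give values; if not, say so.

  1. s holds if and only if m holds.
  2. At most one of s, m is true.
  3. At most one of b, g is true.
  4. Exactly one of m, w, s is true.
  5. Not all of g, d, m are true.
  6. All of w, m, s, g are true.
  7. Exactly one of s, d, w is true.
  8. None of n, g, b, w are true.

The formula is unsatisfiable.

Case w = True:
  Constraint (8) is violated (w=T) — contradiction.
Case w = False:
  Constraint (6) is violated (w=F) — contradiction.
Both cases fail — unsatisfiable.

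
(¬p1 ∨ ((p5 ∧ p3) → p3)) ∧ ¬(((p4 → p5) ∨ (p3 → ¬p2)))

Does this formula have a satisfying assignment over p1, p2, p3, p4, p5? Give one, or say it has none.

p1 = True, p2 = True, p3 = True, p4 = True, p5 = False

  ¬p1 ∨ ((p5 ∧ p3) → p3) = True
    ¬p1 = False
    (p5 ∧ p3) → p3 = True
      p5 ∧ p3 = False
  ¬(((p4 → p5) ∨ (p3 → ¬p2))) = True
    (p4 → p5) ∨ (p3 → ¬p2) = False
      p4 → p5 = False
      p3 → ¬p2 = False
        ¬p2 = False
Both conjuncts True, so the formula holds.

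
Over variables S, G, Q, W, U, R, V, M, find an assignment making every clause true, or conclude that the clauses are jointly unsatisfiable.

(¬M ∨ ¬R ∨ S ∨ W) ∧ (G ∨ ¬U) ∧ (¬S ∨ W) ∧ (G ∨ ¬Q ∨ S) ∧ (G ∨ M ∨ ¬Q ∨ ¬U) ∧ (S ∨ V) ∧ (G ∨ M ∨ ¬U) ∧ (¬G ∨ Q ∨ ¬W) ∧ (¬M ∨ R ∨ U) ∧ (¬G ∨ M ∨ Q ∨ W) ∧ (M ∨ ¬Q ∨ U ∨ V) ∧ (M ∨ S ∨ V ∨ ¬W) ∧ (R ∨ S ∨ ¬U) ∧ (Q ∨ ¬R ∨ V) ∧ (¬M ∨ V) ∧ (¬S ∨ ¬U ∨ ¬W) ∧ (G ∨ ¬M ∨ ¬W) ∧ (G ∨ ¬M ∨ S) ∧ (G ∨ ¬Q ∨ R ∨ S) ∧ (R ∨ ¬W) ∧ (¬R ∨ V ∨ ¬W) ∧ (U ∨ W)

S: False, G: True, Q: True, W: True, U: False, R: True, V: True, M: True

Set S = False.
  then (S ∨ V) forces V = True.
Set G = True.
Try Q = False:
  (¬G ∨ Q ∨ ¬W) forces W = False.
  (¬G ∨ M ∨ Q ∨ W) forces M = True.
  (¬M ∨ ¬R ∨ S ∨ W) forces R = False.
  (¬M ∨ R ∨ U) forces U = True.
  clause (R ∨ S ∨ ¬U) is falsified — backtrack.
So Q = True.
Set W = True.
  then (R ∨ ¬W) forces R = True.
Set U = False.
Set M = True.
All clauses satisfied.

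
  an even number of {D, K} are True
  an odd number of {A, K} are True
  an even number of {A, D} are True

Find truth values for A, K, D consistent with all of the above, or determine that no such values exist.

Unsatisfiable — no assignment works.

Adding constraints 1, 2, 3 mod 2: every variable appears an even number of times on the left, so the left side is 0.
But the right sides sum to 1 (mod 2). 0 ≠ 1 — the system is inconsistent.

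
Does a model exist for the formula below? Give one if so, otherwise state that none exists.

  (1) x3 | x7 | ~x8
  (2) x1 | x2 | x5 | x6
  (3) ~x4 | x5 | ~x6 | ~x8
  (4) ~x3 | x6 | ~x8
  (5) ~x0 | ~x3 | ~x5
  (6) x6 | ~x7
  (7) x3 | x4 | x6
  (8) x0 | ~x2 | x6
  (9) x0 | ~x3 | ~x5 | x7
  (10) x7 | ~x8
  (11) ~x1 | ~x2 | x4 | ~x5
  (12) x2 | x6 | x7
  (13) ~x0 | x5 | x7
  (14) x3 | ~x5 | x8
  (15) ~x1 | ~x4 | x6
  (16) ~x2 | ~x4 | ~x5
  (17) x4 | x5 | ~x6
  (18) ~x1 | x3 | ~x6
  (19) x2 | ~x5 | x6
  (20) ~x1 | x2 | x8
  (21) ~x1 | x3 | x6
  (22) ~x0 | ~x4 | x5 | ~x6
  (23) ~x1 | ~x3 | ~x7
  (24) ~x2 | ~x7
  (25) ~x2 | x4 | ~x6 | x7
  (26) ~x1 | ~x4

x0: False; x1: False; x2: False; x3: True; x4: True; x5: True; x6: True; x7: True; x8: True

Set x0 = False.
Set x1 = False.
Set x2 = False.
Set x3 = True.
Set x4 = True.
Set x5 = True.
  then (x0 | ~x3 | ~x5 | x7) forces x7 = True.
  then (x2 | ~x5 | x6) forces x6 = True.
Set x8 = True.
All clauses satisfied.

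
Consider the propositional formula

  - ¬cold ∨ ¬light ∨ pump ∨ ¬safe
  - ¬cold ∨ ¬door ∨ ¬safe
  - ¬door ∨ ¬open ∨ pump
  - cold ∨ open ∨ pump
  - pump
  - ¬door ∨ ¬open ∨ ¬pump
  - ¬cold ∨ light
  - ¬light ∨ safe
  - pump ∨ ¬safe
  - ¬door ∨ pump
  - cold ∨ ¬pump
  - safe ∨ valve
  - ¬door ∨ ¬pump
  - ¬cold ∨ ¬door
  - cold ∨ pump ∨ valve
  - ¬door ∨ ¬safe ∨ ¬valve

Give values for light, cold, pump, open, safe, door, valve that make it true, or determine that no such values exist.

Unit clause (pump) forces pump = True.
In (cold ∨ ¬pump) only cold is left, so cold = True.
In (¬door ∨ ¬pump) only ¬door is left, so door = False.
In (¬cold ∨ light) only light is left, so light = True.
In (¬light ∨ safe) only safe is left, so safe = True.
Set open = False.
Set valve = True.
All clauses satisfied.

light=T, cold=T, pump=T, open=F, safe=T, door=F, valve=T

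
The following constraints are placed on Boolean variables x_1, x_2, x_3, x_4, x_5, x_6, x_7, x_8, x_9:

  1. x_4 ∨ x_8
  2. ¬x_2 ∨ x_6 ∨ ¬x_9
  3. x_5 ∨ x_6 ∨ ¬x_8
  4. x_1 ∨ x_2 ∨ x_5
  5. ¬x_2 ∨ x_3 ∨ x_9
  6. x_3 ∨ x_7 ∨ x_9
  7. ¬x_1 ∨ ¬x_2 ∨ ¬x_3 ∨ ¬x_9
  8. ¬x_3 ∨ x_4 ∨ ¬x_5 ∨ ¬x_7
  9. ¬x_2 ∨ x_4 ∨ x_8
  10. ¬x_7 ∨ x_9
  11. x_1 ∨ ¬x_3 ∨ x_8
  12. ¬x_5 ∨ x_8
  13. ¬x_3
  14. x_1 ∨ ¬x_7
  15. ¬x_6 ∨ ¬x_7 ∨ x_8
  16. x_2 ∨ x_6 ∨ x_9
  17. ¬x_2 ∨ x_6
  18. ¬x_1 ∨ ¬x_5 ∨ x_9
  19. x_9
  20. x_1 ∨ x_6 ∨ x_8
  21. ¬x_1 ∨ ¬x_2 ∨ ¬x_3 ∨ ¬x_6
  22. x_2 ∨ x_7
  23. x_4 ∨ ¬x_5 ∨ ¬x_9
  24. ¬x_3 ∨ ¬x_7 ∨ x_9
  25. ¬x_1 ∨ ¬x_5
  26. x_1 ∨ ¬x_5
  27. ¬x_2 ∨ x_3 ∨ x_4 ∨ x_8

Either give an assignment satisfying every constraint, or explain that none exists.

Unit clause (¬x_3) forces x_3 = False.
Unit clause (x_9) forces x_9 = True.
Set x_1 = True.
  then (¬x_1 ∨ ¬x_5) forces x_5 = False.
Set x_2 = True.
  then (¬x_2 ∨ x_6 ∨ ¬x_9) forces x_6 = True.
Set x_4 = True.
Set x_7 = False.
Set x_8 = False.
All clauses satisfied.

x_1=T, x_2=T, x_3=F, x_4=T, x_5=F, x_6=T, x_7=F, x_8=F, x_9=T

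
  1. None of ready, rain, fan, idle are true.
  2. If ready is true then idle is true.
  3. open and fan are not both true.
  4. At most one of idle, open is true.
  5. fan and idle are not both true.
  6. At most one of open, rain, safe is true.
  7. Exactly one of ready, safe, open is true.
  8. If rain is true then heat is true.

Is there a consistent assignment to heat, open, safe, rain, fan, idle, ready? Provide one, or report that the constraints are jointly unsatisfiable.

heat=T; open=T; safe=F; rain=F; fan=F; idle=F; ready=F

  (1) {ready, rain, fan, idle}: 0 true — none ✓
  (2) ready=F ⇒ idle: vacuous ✓
  (3) open=T, fan=F — not both ✓
  (4) {idle, open}: 1 true — at most one ✓
  (5) fan=F, idle=F — not both ✓
  (6) {open, rain, safe}: 1 true — at most one ✓
  (7) {ready, safe, open}: 1 true — exactly one ✓
  (8) rain=F ⇒ heat: vacuous ✓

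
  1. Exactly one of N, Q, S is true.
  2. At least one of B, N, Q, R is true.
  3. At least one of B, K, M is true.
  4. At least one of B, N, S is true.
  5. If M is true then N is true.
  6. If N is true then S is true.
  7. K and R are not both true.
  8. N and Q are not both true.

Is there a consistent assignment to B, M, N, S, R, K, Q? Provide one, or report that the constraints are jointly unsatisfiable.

B = True, M = False, N = False, S = False, R = False, K = False, Q = True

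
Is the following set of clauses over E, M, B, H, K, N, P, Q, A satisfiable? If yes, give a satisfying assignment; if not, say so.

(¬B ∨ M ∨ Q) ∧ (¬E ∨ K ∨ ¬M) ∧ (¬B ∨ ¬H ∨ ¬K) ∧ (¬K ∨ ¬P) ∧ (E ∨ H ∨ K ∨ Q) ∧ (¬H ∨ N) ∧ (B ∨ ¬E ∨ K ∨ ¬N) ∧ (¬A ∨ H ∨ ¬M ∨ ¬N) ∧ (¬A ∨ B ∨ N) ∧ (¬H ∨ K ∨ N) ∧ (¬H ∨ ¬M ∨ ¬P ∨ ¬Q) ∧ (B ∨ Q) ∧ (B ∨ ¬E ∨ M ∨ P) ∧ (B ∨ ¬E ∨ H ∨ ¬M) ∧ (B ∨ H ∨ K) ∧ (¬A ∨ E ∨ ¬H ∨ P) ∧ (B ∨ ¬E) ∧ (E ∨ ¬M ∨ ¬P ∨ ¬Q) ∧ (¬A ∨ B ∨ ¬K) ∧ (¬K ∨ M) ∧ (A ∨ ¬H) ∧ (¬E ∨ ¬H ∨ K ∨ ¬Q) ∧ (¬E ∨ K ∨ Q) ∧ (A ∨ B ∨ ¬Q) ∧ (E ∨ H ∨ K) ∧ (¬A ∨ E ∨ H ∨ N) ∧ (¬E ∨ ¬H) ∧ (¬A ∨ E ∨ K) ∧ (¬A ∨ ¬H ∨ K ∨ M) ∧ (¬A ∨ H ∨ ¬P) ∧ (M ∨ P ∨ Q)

E = True, M = False, B = True, H = False, K = False, N = False, P = False, Q = True, A = False

Set E = True.
  then (B ∨ ¬E) forces B = True.
  then (¬E ∨ ¬H) forces H = False.
Set M = False.
  then (¬B ∨ M ∨ Q) forces Q = True.
  then (¬K ∨ M) forces K = False.
Set N = False.
Set P = False.
Set A = False.
All clauses satisfied.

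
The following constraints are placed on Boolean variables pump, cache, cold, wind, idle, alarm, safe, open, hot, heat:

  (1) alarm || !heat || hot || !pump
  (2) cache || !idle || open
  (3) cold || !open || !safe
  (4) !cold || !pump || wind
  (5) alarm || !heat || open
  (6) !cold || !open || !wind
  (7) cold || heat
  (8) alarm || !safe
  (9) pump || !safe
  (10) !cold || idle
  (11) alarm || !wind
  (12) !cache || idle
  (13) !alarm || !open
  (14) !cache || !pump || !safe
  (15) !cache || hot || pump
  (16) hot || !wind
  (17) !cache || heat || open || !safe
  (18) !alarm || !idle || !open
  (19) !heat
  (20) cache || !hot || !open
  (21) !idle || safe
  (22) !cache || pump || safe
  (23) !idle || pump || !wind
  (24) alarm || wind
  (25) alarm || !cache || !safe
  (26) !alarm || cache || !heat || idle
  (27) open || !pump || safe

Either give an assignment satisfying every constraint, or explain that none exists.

Unsatisfiable — no assignment works.

Case alarm = True:
  (!alarm || !open) forces open = False.
  (!heat) forces heat = False.
  (cold || heat) forces cold = True.
  (!cold || idle) forces idle = True.
  (cache || !idle || open) forces cache = True.
  (!cache || heat || open || !safe) forces safe = False.
  Clause (!idle || safe) is falsified — contradiction.
Case alarm = False:
  (alarm || !safe) forces safe = False.
  (alarm || !wind) forces wind = False.
  Clause (alarm || wind) is falsified — contradiction.
Both cases fail, so the formula is unsatisfiable.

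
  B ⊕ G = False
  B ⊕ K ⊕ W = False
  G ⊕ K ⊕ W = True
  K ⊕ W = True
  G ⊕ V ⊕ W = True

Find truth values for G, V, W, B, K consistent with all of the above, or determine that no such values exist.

Unsatisfiable

Adding constraints 1, 2, 3 mod 2: every variable appears an even number of times on the left, so the left side is 0.
But the right sides sum to 1 (mod 2). 0 ≠ 1 — the system is inconsistent.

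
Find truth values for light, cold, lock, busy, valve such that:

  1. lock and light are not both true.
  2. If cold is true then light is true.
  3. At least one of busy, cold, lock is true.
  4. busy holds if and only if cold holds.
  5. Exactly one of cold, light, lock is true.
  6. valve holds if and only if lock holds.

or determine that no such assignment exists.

light = False, cold = False, lock = True, busy = False, valve = True

  (1) lock=T, light=F — not both ✓
  (2) cold=F ⇒ light: vacuous ✓
  (3) {busy, cold, lock}: 1 true — at least one ✓
  (4) busy=F, cold=F — same ✓
  (5) {cold, light, lock}: 1 true — exactly one ✓
  (6) valve=T, lock=T — same ✓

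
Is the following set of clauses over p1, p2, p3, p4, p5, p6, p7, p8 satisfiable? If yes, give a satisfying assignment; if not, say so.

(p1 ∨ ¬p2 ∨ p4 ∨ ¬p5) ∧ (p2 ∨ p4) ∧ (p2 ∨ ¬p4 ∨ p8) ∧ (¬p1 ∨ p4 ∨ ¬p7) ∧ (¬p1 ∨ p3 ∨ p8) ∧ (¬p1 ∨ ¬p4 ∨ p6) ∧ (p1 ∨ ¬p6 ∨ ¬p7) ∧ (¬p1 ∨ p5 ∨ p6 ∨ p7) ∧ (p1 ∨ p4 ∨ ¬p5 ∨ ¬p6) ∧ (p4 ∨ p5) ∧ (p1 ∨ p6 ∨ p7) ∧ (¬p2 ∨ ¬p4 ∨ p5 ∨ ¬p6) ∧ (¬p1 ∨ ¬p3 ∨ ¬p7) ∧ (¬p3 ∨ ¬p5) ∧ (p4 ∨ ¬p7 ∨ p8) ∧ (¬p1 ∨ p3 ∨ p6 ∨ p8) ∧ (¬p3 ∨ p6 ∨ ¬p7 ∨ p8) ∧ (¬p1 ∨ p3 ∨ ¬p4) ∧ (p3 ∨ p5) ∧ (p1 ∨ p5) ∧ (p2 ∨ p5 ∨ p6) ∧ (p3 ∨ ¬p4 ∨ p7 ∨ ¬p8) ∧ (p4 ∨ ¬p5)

Set p1 = True.
Set p2 = False.
  then (p2 ∨ p4) forces p4 = True.
  then (p2 ∨ ¬p4 ∨ p8) forces p8 = True.
  then (¬p1 ∨ ¬p4 ∨ p6) forces p6 = True.
  then (¬p1 ∨ p3 ∨ ¬p4) forces p3 = True.
  then (¬p1 ∨ ¬p3 ∨ ¬p7) forces p7 = False.
  then (¬p3 ∨ ¬p5) forces p5 = False.
All clauses satisfied.

p1: True, p2: False, p3: True, p4: True, p5: False, p6: True, p7: False, p8: True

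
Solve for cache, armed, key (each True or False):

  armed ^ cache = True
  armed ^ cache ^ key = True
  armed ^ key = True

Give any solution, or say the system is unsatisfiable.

cache=F, armed=T, key=F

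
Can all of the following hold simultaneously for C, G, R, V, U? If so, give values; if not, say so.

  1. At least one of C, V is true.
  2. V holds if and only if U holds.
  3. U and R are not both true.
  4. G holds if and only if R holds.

C = True; G = False; R = False; V = True; U = True

  (1) {C, V}: 2 true — at least one ✓
  (2) V=T, U=T — same ✓
  (3) U=T, R=F — not both ✓
  (4) G=F, R=F — same ✓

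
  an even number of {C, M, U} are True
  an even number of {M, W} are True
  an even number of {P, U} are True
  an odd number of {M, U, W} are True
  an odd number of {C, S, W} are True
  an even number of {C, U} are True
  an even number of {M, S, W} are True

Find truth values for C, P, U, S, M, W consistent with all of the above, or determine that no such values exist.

C = True, P = True, U = True, S = False, M = False, W = False

{C, M, U}: 2 true → even ✓
{M, W}: 0 true → even ✓
{P, U}: 2 true → even ✓
{M, U, W}: 1 true → odd ✓
{C, S, W}: 1 true → odd ✓
{C, U}: 2 true → even ✓
{M, S, W}: 0 true → even ✓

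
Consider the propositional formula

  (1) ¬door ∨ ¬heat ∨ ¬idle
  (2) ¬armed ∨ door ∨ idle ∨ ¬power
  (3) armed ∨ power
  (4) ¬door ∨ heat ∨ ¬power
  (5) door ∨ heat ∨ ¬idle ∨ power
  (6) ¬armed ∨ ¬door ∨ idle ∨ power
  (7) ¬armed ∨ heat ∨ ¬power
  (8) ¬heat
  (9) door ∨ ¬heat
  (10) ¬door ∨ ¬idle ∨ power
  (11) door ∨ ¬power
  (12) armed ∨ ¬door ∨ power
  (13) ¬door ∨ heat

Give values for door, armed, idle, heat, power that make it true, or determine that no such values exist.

Unit clause (¬heat) forces heat = False.
In (¬door ∨ heat) only ¬door is left, so door = False.
In (door ∨ ¬power) only ¬power is left, so power = False.
In (armed ∨ power) only armed is left, so armed = True.
In (door ∨ heat ∨ ¬idle ∨ power) only ¬idle is left, so idle = False.
All clauses satisfied.

door = False; armed = True; idle = False; heat = False; power = False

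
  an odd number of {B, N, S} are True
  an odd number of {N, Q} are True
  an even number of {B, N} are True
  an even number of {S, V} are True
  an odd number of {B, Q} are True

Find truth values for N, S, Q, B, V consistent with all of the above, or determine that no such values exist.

N = True; S = True; Q = False; B = True; V = True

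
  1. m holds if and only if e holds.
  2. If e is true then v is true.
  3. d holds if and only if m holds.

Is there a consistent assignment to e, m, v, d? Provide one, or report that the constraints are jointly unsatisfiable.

e = True; m = True; v = True; d = True

  (1) m=T, e=T — same ✓
  (2) e=T ⇒ v: T ✓
  (3) d=T, m=T — same ✓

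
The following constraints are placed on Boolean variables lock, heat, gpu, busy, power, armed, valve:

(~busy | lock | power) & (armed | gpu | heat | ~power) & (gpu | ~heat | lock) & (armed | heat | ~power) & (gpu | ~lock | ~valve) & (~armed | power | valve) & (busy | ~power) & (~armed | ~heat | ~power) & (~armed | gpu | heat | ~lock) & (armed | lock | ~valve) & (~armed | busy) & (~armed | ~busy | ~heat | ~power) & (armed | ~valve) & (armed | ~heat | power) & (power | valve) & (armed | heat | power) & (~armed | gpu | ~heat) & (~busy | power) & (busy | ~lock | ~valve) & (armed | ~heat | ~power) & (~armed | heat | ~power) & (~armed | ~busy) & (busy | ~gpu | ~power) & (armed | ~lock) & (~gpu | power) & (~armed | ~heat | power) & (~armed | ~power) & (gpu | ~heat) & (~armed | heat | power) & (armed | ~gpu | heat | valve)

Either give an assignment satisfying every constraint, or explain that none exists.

Case armed = True:
  (~armed | busy) forces busy = True.
  Clause (~armed | ~busy) is falsified — contradiction.
Case armed = False:
  (armed | ~valve) forces valve = False.
  (power | valve) forces power = True.
  (armed | heat | ~power) forces heat = True.
  Clause (armed | ~heat | ~power) is falsified — contradiction.
Both cases fail, so the formula is unsatisfiable.

UNSATISFIABLE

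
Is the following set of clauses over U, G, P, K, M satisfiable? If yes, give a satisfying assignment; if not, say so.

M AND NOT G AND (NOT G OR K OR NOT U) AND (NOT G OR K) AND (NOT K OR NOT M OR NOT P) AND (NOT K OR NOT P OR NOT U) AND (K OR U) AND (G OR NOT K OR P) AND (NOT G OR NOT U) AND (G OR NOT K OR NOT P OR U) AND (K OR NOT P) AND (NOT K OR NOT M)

Unit clause (M) forces M = True.
Unit clause (NOT G) forces G = False.
In (NOT K OR NOT M) only NOT K is left, so K = False.
In (K OR U) only U is left, so U = True.
In (K OR NOT P) only NOT P is left, so P = False.
All clauses satisfied.

U: True, G: False, P: False, K: False, M: True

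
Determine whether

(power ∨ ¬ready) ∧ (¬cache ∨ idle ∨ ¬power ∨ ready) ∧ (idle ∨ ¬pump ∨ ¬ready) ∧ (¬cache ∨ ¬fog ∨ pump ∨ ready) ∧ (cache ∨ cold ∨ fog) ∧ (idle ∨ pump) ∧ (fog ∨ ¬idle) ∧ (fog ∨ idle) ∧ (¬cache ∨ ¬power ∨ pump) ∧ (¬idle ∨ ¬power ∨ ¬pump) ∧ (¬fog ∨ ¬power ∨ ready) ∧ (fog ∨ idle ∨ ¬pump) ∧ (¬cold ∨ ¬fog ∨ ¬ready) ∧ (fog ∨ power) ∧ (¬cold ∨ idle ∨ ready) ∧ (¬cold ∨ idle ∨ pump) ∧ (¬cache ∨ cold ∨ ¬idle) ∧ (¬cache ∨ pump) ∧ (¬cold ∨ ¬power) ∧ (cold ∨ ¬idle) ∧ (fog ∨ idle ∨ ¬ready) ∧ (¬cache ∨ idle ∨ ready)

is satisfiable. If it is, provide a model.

fog = True, cache = False, power = False, pump = True, idle = False, cold = False, ready = False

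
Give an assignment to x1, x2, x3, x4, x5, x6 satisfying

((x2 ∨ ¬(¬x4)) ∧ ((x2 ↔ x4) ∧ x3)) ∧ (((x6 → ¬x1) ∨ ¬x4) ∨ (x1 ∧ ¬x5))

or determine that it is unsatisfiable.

x1 = True, x2 = True, x3 = True, x4 = True, x5 = True, x6 = False

  (x2 ∨ ¬(¬x4)) ∧ ((x2 ↔ x4) ∧ x3) = True
    x2 ∨ ¬(¬x4) = True
      ¬(¬x4) = True
        ¬x4 = False
    (x2 ↔ x4) ∧ x3 = True
      x2 ↔ x4 = True
  ((x6 → ¬x1) ∨ ¬x4) ∨ (x1 ∧ ¬x5) = True
    (x6 → ¬x1) ∨ ¬x4 = True
      x6 → ¬x1 = True
        ¬x1 = False
      ¬x4 = False
    x1 ∧ ¬x5 = False
      ¬x5 = False
Both conjuncts True, so the formula holds.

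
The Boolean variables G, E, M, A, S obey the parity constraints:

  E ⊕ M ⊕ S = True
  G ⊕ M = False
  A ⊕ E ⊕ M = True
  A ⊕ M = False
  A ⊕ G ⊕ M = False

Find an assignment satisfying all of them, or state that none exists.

G=F, E=T, M=F, A=F, S=F

E ⊕ M ⊕ S = T ⊕ F ⊕ F = True ✓
G ⊕ M = F ⊕ F = False ✓
A ⊕ E ⊕ M = F ⊕ T ⊕ F = True ✓
A ⊕ M = F ⊕ F = False ✓
A ⊕ G ⊕ M = F ⊕ F ⊕ F = False ✓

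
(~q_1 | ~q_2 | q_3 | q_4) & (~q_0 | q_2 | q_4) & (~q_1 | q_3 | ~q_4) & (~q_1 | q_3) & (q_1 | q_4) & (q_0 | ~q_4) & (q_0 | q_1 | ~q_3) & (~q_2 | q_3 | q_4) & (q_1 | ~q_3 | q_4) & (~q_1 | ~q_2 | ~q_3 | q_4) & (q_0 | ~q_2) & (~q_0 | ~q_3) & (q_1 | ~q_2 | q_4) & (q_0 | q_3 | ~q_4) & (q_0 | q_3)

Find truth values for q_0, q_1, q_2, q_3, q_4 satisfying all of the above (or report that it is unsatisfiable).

q_0: False, q_1: True, q_2: False, q_3: True, q_4: False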